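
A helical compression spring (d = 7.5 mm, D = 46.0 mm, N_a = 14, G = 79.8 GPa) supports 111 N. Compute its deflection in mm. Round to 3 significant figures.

k = Gd⁴/(8D³N_a) = (79.8×10³)(7.5⁴)/(8·46.0³·14) = 23.161 N/mm
δ = F/k = 111 / 23.161 = 4.7925 mm

4.79 mm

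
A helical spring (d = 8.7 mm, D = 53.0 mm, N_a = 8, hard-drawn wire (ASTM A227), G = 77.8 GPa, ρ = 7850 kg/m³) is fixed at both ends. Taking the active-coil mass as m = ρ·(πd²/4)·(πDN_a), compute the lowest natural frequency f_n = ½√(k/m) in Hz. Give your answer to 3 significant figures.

k = Gd⁴/(8D³N_a) = (77.8×10³)(8.7⁴)/(8·53.0³·8) = 46.779 N/mm = 46779 N/m
Wire length L = πDN_a = π·53.0·8 = 1332 mm
m = ρ·(πd²/4)·L = 7850 × 59.447×10⁻⁶ m² × 1.332 m = 0.6216 kg
f_n = ½√(k/m) = 0.5·√(46779/0.6216) = 0.5·√(75255) = 137.16 Hz

137 Hz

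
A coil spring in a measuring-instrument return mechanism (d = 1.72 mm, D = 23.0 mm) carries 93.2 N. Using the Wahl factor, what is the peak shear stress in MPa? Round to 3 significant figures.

Spring index C = D/d = 23.0/1.72 = 13.3721
K_W = (4C−1)/(4C−4) + 0.615/C = 52.488/49.488 + 0.0460 = 1.1066
τ₀ = 8FD/(πd³) = 8·93.2·23.0/(π·1.72³) = 17148.8/15.986 = 1072.7 MPa
τ_max = K·τ₀ = 1.1066 × 1072.7 = 1187.1 MPa

1190 MPa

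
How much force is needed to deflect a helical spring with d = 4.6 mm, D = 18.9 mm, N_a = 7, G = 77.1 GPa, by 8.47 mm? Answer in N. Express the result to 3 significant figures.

773 N

k = Gd⁴/(8D³N_a) = (77.1×10³)(4.6⁴)/(8·18.9³·7) = 91.309 N/mm
F = k·δ = 91.309 × 8.47 = 773.38 N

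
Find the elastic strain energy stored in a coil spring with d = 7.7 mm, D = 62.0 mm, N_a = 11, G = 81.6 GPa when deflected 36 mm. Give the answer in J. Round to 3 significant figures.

8.86 J

k = Gd⁴/(8D³N_a) = (81.6×10³)(7.7⁴)/(8·62.0³·11) = 13.677 N/mm
U = ½kδ² = 0.5 × 13.677 × 36² = 8862.8 N·mm = 8.8628 J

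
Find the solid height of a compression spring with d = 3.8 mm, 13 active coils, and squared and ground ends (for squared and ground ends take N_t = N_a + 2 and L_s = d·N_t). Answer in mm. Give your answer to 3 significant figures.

squared and ground ends: N_t = N_a + 2 = 13 + 2 = 15
L_s = d·N_t = 3.8 × 15 = 57 mm

57.0 mm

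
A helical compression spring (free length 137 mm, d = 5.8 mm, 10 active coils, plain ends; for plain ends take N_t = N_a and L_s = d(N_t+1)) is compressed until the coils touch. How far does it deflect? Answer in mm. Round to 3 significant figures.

73.2 mm

N_t = 10; L_s = 5.8·11 = 63.8 mm
δ_solid = L₀ − L_s = 137 − 63.8 = 73.2 mm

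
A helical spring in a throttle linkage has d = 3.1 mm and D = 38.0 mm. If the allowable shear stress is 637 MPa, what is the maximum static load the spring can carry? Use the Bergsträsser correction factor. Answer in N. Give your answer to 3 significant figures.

C = D/d = 38.0/3.1 = 12.2581
K_B = (4C+2)/(4C−3) = 51.032/46.032 = 1.1086
τ_max = K·8FD/(πd³) → F_max = τ_allow·πd³/(8DK)
F_max = 637·π·3.1³/(8·38.0·1.1086) = 59618/337.02 = 176.9 N

177 N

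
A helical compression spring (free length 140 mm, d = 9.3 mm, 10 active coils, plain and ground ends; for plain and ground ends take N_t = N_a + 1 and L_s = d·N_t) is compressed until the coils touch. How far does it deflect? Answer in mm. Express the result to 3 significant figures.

37.7 mm

N_t = 11; L_s = 9.3·11 = 102.3 mm
δ_solid = L₀ − L_s = 140 − 102.3 = 37.7 mm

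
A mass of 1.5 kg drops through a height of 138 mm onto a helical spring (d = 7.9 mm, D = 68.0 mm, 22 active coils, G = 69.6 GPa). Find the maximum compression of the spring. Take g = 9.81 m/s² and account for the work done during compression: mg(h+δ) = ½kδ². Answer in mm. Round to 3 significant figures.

32.0 mm

k = Gd⁴/(8D³N_a) = (69.6×10³)(7.9⁴)/(8·68.0³·22) = 4.8987 N/mm
W = mg = 1.5 × 9.81 = 14.715 N
½kδ² − Wδ − Wh = 0 → δ = (W + √(W² + 2kWh))/k
δ = (14.715 + √(216.53 + 19895.2))/4.8987 = (14.715 + 141.82)/4.8987 = 31.954 mm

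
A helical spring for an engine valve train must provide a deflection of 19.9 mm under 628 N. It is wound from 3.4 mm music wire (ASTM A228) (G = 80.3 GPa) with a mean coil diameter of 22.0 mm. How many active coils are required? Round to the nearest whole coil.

4

Required rate k = F/δ = 628/19.9 = 31.558 N/mm
N_a = Gd⁴/(8D³k) = (80.3×10³ × 3.4⁴)/(8 × 22.0³ × 31.558)
    = 1.07308e+07 / 2.68822e+06 = 3.992 → 4 coils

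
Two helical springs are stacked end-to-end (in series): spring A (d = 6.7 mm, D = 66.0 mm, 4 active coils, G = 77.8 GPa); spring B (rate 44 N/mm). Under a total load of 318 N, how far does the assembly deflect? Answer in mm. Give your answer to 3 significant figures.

k_A = Gd⁴/(8D³N_a) = (77.8×10³)(6.7⁴)/(8·66.0³·4) = 17.041 N/mm
Series: 1/k_eq = 1/17.041 + 1/44 = 0.081409; k_eq = 12.284 N/mm
δ = F/k_eq = 318/12.284 = 25.888 mm

25.9 mm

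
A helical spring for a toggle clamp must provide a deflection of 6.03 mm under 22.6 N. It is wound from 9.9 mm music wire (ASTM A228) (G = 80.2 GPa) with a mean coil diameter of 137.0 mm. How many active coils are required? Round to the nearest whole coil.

10

Required rate k = F/δ = 22.6/6.03 = 3.7479 N/mm
N_a = Gd⁴/(8D³k) = (80.2×10³ × 9.9⁴)/(8 × 137.0³ × 3.7479)
    = 7.70398e+08 / 7.70979e+07 = 9.992 → 10 coils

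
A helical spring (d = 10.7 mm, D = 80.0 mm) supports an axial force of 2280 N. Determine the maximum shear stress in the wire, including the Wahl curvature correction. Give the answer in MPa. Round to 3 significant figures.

454 MPa

Spring index C = D/d = 80.0/10.7 = 7.4766
K_W = (4C−1)/(4C−4) + 0.615/C = 28.907/25.907 + 0.0823 = 1.1981
τ₀ = 8FD/(πd³) = 8·2280·80.0/(π·10.7³) = 1.4592e+06/3848.6 = 379.15 MPa
τ_max = K·τ₀ = 1.1981 × 379.15 = 454.25 MPa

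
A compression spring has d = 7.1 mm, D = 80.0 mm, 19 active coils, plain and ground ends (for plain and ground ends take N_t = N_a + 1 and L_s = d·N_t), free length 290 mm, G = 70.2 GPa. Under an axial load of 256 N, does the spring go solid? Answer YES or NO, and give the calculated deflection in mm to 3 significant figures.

k = Gd⁴/(8D³N_a) = (70.2×10³)(7.1⁴)/(8·80.0³·19) = 2.2922 N/mm
N_t = 20; L_s = 7.1·20 = 142 mm; δ_solid = L₀ − L_s = 290 − 142 = 148 mm
δ = F/k = 256/2.2922 = 111.68 mm
δ < δ_solid → spring does not go solid

NO, δ = 112 mm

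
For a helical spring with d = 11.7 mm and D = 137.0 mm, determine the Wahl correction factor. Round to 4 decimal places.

1.1226

C = D/d = 137.0/11.7 = 11.7094
K_W = (4C−1)/(4C−4) + 0.615/C = 45.838/42.838 + 0.0525 = 1.1226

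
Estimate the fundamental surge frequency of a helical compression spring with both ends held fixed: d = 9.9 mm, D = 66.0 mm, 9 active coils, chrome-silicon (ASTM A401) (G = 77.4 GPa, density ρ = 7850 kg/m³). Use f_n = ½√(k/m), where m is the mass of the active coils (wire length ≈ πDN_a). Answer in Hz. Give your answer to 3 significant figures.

89.2 Hz

k = Gd⁴/(8D³N_a) = (77.4×10³)(9.9⁴)/(8·66.0³·9) = 35.918 N/mm = 35918 N/m
Wire length L = πDN_a = π·66.0·9 = 1866.1 mm
m = ρ·(πd²/4)·L = 7850 × 76.977×10⁻⁶ m² × 1.8661 m = 1.1276 kg
f_n = ½√(k/m) = 0.5·√(35918/1.1276) = 0.5·√(31853) = 89.237 Hz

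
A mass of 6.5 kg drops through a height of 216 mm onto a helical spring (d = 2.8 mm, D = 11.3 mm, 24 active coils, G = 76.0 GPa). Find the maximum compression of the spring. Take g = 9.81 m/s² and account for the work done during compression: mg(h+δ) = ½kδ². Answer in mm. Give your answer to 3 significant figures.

k = Gd⁴/(8D³N_a) = (76.0×10³)(2.8⁴)/(8·11.3³·24) = 16.862 N/mm
W = mg = 6.5 × 9.81 = 63.765 N
½kδ² − Wδ − Wh = 0 → δ = (W + √(W² + 2kWh))/k
δ = (63.765 + √(4066 + 464489))/16.862 = (63.765 + 684.51)/16.862 = 44.376 mm

44.4 mm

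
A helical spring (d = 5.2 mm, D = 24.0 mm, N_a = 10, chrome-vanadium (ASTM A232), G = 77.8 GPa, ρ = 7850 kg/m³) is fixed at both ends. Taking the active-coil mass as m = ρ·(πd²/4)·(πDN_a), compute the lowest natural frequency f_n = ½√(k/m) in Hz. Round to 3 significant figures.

k = Gd⁴/(8D³N_a) = (77.8×10³)(5.2⁴)/(8·24.0³·10) = 51.436 N/mm = 51436 N/m
Wire length L = πDN_a = π·24.0·10 = 753.98 mm
m = ρ·(πd²/4)·L = 7850 × 21.237×10⁻⁶ m² × 0.75398 m = 0.1257 kg
f_n = ½√(k/m) = 0.5·√(51436/0.1257) = 0.5·√(4.0921e+05) = 319.85 Hz

320 Hz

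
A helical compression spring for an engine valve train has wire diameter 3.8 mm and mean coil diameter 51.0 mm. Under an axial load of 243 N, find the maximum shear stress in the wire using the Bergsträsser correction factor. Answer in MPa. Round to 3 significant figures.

632 MPa

Spring index C = D/d = 51.0/3.8 = 13.4211
K_B = (4C+2)/(4C−3) = 55.684/50.684 = 1.0987
τ₀ = 8FD/(πd³) = 8·243·51.0/(π·3.8³) = 99144/172.39 = 575.13 MPa
τ_max = K·τ₀ = 1.0987 × 575.13 = 631.87 MPa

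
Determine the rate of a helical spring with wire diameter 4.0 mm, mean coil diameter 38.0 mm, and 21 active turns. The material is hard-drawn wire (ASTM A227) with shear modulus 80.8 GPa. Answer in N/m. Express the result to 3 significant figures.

k = Gd⁴/(8D³N_a) = (80.8×10³ × 4.0⁴) / (8 × 38.0³ × 21)
  = 2.06848e+07 / 9.2185e+06 = 2.2438 N/mm = 2243.8 N/m

2240 N/m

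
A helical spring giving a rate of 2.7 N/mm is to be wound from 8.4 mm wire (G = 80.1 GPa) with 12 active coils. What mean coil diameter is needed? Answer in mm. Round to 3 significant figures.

115 mm

D = (Gd⁴/(8N_a·k))^(1/3) = (80.1×10³·8.4⁴/(8·12·2.7))^(1/3)
  = (1.53856e+06)^(1/3) = 115.4441 mm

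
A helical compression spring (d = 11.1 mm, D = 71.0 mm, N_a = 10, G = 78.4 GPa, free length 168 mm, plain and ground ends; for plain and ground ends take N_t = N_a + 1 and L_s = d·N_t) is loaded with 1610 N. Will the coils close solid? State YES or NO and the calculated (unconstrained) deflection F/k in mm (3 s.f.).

k = Gd⁴/(8D³N_a) = (78.4×10³)(11.1⁴)/(8·71.0³·10) = 41.566 N/mm
N_t = 11; L_s = 11.1·11 = 122.1 mm; δ_solid = L₀ − L_s = 168 − 122.1 = 45.9 mm
δ = F/k = 1610/41.566 = 38.733 mm
δ < δ_solid → spring does not go solid

NO, δ = 38.7 mm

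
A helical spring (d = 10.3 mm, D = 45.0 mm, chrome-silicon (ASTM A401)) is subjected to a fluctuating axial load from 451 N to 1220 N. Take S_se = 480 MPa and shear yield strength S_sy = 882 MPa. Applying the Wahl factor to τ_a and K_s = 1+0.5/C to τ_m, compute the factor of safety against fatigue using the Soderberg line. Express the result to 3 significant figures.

4.44

C = D/d = 45.0/10.3 = 4.3689; K_W = (4C−1)/(4C−4)+0.615/C = 1.3634; K_s = 1+0.5/C = 1.1144
F_a = (F_max−F_min)/2 = 384.5 N; F_m = (F_max+F_min)/2 = 835.5 N
τ_a = K_W·8F_aD/(πd³) = 1.3634 × 40.322 = 54.974 MPa
τ_m = K_s·8F_mD/(πd³) = 1.1144 × 87.617 = 97.644 MPa
Soderberg: 1/n_f = τ_a/S_se + τ_m/S_sy = 54.974/480 + 97.644/882 = 0.11453 + 0.11071 = 0.22524
n_f = 1/0.22524 = 4.44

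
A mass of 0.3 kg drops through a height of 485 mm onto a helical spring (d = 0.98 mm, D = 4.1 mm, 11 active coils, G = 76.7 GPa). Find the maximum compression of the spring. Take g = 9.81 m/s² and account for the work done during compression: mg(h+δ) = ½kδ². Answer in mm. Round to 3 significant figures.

15.9 mm

k = Gd⁴/(8D³N_a) = (76.7×10³)(0.98⁴)/(8·4.1³·11) = 11.664 N/mm
W = mg = 0.3 × 9.81 = 2.943 N
½kδ² − Wδ − Wh = 0 → δ = (W + √(W² + 2kWh))/k
δ = (2.943 + √(8.6612 + 33298.7))/11.664 = (2.943 + 182.5)/11.664 = 15.898 mm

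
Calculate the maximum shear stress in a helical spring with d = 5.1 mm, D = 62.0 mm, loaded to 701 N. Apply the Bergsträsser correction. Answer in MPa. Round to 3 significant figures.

Spring index C = D/d = 62.0/5.1 = 12.1569
K_B = (4C+2)/(4C−3) = 50.627/45.627 = 1.1096
τ₀ = 8FD/(πd³) = 8·701·62.0/(π·5.1³) = 347696/416.74 = 834.33 MPa
τ_max = K·τ₀ = 1.1096 × 834.33 = 925.76 MPa

926 MPa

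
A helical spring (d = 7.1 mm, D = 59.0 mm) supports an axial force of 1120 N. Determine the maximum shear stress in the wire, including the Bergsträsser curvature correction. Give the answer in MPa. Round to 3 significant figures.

548 MPa

Spring index C = D/d = 59.0/7.1 = 8.3099
K_B = (4C+2)/(4C−3) = 35.239/30.239 = 1.1653
τ₀ = 8FD/(πd³) = 8·1120·59.0/(π·7.1³) = 528640/1124.4 = 470.15 MPa
τ_max = K·τ₀ = 1.1653 × 470.15 = 547.89 MPa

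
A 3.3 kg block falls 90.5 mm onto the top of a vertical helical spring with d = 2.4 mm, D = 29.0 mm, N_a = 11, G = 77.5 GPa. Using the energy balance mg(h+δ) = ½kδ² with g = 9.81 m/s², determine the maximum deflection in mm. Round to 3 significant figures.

102 mm

k = Gd⁴/(8D³N_a) = (77.5×10³)(2.4⁴)/(8·29.0³·11) = 1.198 N/mm
W = mg = 3.3 × 9.81 = 32.373 N
½kδ² − Wδ − Wh = 0 → δ = (W + √(W² + 2kWh))/k
δ = (32.373 + √(1048 + 7019.91))/1.198 = (32.373 + 89.822)/1.198 = 102 mm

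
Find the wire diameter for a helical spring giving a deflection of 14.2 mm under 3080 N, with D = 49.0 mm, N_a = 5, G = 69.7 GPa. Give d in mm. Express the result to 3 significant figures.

Required rate k = F/δ = 3080/14.2 = 216.9 N/mm
d = (8D³N_a·k / G)^(1/4) = (8·49.0³·5·216.9 / (69.7×10³))^0.25
  = (14645)^0.25 = 11.0007 mm

11.0 mm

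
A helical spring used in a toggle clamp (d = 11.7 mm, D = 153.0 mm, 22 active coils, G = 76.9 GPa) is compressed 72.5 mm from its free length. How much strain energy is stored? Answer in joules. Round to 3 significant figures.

6.01 J

k = Gd⁴/(8D³N_a) = (76.9×10³)(11.7⁴)/(8·153.0³·22) = 2.286 N/mm
U = ½kδ² = 0.5 × 2.286 × 72.5² = 6008 N·mm = 6.008 J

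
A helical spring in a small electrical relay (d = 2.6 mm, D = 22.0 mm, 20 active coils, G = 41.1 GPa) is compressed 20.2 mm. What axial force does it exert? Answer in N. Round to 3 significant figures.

k = Gd⁴/(8D³N_a) = (41.1×10³)(2.6⁴)/(8·22.0³·20) = 1.1024 N/mm
F = k·δ = 1.1024 × 20.2 = 22.269 N

22.3 N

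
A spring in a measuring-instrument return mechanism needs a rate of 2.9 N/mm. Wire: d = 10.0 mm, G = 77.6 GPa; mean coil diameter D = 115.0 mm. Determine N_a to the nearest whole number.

N_a = Gd⁴/(8D³k) = (77.6×10³ × 10.0⁴)/(8 × 115.0³ × 2.9)
    = 7.76e+08 / 3.52843e+07 = 21.99 → 22 coils

22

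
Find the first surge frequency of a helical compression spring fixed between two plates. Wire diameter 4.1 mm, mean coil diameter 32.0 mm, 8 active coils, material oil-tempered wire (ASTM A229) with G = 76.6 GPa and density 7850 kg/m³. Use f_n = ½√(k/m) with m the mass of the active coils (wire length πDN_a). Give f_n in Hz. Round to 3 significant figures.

k = Gd⁴/(8D³N_a) = (76.6×10³)(4.1⁴)/(8·32.0³·8) = 10.321 N/mm = 10321 N/m
Wire length L = πDN_a = π·32.0·8 = 804.25 mm
m = ρ·(πd²/4)·L = 7850 × 13.203×10⁻⁶ m² × 0.80425 m = 0.083352 kg
f_n = ½√(k/m) = 0.5·√(10321/0.083352) = 0.5·√(1.2383e+05) = 175.95 Hz

176 Hz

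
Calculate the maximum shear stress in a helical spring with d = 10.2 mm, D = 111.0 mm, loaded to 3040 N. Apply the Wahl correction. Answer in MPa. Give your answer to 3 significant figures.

917 MPa

Spring index C = D/d = 111.0/10.2 = 10.8824
K_W = (4C−1)/(4C−4) + 0.615/C = 42.529/39.529 + 0.0565 = 1.1324
τ₀ = 8FD/(πd³) = 8·3040·111.0/(π·10.2³) = 2.69952e+06/3333.9 = 809.72 MPa
τ_max = K·τ₀ = 1.1324 × 809.72 = 916.93 MPa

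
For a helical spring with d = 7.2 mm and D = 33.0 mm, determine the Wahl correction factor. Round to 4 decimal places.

C = D/d = 33.0/7.2 = 4.5833
K_W = (4C−1)/(4C−4) + 0.615/C = 17.333/14.333 + 0.1342 = 1.3435

1.3435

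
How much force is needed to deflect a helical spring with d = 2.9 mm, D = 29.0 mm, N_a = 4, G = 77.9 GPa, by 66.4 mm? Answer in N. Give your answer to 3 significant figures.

469 N

k = Gd⁴/(8D³N_a) = (77.9×10³)(2.9⁴)/(8·29.0³·4) = 7.0597 N/mm
F = k·δ = 7.0597 × 66.4 = 468.76 N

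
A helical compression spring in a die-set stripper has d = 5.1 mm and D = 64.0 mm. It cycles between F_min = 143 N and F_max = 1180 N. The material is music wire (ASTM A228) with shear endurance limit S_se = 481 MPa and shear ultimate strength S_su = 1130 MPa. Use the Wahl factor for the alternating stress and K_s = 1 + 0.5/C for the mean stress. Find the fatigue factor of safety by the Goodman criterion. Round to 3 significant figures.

0.450

C = D/d = 64.0/5.1 = 12.5490; K_W = (4C−1)/(4C−4)+0.615/C = 1.1139; K_s = 1+0.5/C = 1.0398
F_a = (F_max−F_min)/2 = 518.5 N; F_m = (F_max+F_min)/2 = 661.5 N
τ_a = K_W·8F_aD/(πd³) = 1.1139 × 637.03 = 709.62 MPa
τ_m = K_s·8F_mD/(πd³) = 1.0398 × 812.72 = 845.1 MPa
Goodman: 1/n_f = τ_a/S_se + τ_m/S_su = 709.62/481 + 845.1/1130 = 1.47529 + 0.74788 = 2.2232
n_f = 1/2.2232 = 0.4498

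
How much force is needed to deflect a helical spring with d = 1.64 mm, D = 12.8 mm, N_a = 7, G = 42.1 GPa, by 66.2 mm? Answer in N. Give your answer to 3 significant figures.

172 N

k = Gd⁴/(8D³N_a) = (42.1×10³)(1.64⁴)/(8·12.8³·7) = 2.5932 N/mm
F = k·δ = 2.5932 × 66.2 = 171.67 N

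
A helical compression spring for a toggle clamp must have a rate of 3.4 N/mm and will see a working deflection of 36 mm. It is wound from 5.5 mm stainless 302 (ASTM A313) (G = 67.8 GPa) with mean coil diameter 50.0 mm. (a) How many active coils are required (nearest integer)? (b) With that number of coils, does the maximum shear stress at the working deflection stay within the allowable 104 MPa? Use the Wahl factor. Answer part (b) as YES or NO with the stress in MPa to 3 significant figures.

N_a = Gd⁴/(8D³k) = (67.8×10³)(5.5⁴)/(8·50.0³·3.4) = 18.25 → N_a = 18
Actual rate k = Gd⁴/(8D³·18) = 3.4467 N/mm
Working load F = kδ = 3.4467·36 = 124.08 N
C = 50.0/5.5 = 9.0909; K_W = (4C−1)/(4C−4)+0.615/C = 1.1603
τ_max = K_W·8FD/(πd³) = 1.1603·94.958 = 110.18 MPa
τ_max > 104 MPa → exceeds allowable

(a) 18 coils; (b) NO, τ_max = 110 MPa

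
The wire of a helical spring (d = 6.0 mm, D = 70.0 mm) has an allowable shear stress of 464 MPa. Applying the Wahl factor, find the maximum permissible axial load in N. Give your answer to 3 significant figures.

501 N

C = D/d = 70.0/6.0 = 11.6667
K_W = (4C−1)/(4C−4) + 0.615/C = 45.667/42.667 + 0.0527 = 1.1230
τ_max = K·8FD/(πd³) → F_max = τ_allow·πd³/(8DK)
F_max = 464·π·6.0³/(8·70.0·1.1230) = 3.1486e+05/628.89 = 500.66 N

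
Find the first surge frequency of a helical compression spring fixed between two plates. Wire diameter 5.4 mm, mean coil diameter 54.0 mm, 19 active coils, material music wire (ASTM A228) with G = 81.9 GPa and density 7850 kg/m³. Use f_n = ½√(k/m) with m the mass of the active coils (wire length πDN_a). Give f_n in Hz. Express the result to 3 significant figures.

35.4 Hz

k = Gd⁴/(8D³N_a) = (81.9×10³)(5.4⁴)/(8·54.0³·19) = 2.9096 N/mm = 2909.6 N/m
Wire length L = πDN_a = π·54.0·19 = 3223.3 mm
m = ρ·(πd²/4)·L = 7850 × 22.902×10⁻⁶ m² × 3.2233 m = 0.57949 kg
f_n = ½√(k/m) = 0.5·√(2909.6/0.57949) = 0.5·√(5021) = 35.429 Hz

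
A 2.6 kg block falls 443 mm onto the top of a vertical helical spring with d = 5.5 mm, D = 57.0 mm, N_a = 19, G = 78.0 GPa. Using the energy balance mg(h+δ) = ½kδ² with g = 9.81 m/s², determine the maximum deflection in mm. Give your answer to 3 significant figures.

k = Gd⁴/(8D³N_a) = (78.0×10³)(5.5⁴)/(8·57.0³·19) = 2.5356 N/mm
W = mg = 2.6 × 9.81 = 25.506 N
½kδ² − Wδ − Wh = 0 → δ = (W + √(W² + 2kWh))/k
δ = (25.506 + √(650.56 + 57299.8))/2.5356 = (25.506 + 240.73)/2.5356 = 105 mm

105 mm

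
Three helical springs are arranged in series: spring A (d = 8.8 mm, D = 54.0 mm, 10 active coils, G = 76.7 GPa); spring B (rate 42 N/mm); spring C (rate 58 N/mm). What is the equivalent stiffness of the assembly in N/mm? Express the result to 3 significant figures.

14.6 N/mm

k_A = Gd⁴/(8D³N_a) = (76.7×10³)(8.8⁴)/(8·54.0³·10) = 36.514 N/mm
Series: 1/k_eq = 1/36.514 + 1/42 + 1/58 = 0.068438; k_eq = 14.612 N/mm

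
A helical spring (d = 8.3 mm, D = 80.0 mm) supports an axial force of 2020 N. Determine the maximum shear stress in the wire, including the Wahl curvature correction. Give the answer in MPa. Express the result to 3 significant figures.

Spring index C = D/d = 80.0/8.3 = 9.6386
K_W = (4C−1)/(4C−4) + 0.615/C = 37.554/34.554 + 0.0638 = 1.1506
τ₀ = 8FD/(πd³) = 8·2020·80.0/(π·8.3³) = 1.2928e+06/1796.3 = 719.69 MPa
τ_max = K·τ₀ = 1.1506 × 719.69 = 828.1 MPa

828 MPa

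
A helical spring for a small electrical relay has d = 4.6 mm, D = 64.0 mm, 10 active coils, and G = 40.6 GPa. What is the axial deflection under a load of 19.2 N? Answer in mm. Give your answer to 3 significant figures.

22.2 mm

k = Gd⁴/(8D³N_a) = (40.6×10³)(4.6⁴)/(8·64.0³·10) = 0.86682 N/mm
δ = F/k = 19.2 / 0.86682 = 22.15 mm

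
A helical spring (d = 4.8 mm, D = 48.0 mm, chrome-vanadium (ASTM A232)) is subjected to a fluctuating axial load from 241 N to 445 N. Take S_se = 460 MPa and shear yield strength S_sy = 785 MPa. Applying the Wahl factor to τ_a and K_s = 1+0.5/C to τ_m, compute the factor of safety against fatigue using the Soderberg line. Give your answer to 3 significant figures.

C = D/d = 48.0/4.8 = 10.0000; K_W = (4C−1)/(4C−4)+0.615/C = 1.1448; K_s = 1+0.5/C = 1.0500
F_a = (F_max−F_min)/2 = 102 N; F_m = (F_max+F_min)/2 = 343 N
τ_a = K_W·8F_aD/(πd³) = 1.1448 × 112.73 = 129.06 MPa
τ_m = K_s·8F_mD/(πd³) = 1.0500 × 379.1 = 398.05 MPa
Soderberg: 1/n_f = τ_a/S_se + τ_m/S_sy = 129.06/460 + 398.05/785 = 0.28057 + 0.50707 = 0.78764
n_f = 1/0.78764 = 1.27

1.27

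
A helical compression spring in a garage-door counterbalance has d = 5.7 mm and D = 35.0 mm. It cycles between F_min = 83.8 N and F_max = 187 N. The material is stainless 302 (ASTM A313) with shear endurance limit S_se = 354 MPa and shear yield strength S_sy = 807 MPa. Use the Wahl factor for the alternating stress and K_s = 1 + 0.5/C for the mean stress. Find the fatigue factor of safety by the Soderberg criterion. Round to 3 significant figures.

5.72

C = D/d = 35.0/5.7 = 6.1404; K_W = (4C−1)/(4C−4)+0.615/C = 1.2461; K_s = 1+0.5/C = 1.0814
F_a = (F_max−F_min)/2 = 51.6 N; F_m = (F_max+F_min)/2 = 135.4 N
τ_a = K_W·8F_aD/(πd³) = 1.2461 × 24.833 = 30.944 MPa
τ_m = K_s·8F_mD/(πd³) = 1.0814 × 65.163 = 70.469 MPa
Soderberg: 1/n_f = τ_a/S_se + τ_m/S_sy = 30.944/354 + 70.469/807 = 0.08741 + 0.08732 = 0.17473
n_f = 1/0.17473 = 5.723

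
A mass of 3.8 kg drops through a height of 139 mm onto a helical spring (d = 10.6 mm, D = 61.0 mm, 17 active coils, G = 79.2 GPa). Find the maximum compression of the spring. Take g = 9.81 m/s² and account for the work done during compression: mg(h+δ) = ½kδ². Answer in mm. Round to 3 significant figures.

k = Gd⁴/(8D³N_a) = (79.2×10³)(10.6⁴)/(8·61.0³·17) = 32.391 N/mm
W = mg = 3.8 × 9.81 = 37.278 N
½kδ² − Wδ − Wh = 0 → δ = (W + √(W² + 2kWh))/k
δ = (37.278 + √(1389.6 + 335674))/32.391 = (37.278 + 580.57)/32.391 = 19.075 mm

19.1 mm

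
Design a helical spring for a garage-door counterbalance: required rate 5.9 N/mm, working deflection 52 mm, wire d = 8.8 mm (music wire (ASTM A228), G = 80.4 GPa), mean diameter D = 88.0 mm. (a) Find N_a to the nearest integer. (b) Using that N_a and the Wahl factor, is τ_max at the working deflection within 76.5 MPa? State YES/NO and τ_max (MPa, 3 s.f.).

(a) 15 coils; (b) NO, τ_max = 115 MPa

N_a = Gd⁴/(8D³k) = (80.4×10³)(8.8⁴)/(8·88.0³·5.9) = 14.99 → N_a = 15
Actual rate k = Gd⁴/(8D³·15) = 5.896 N/mm
Working load F = kδ = 5.896·52 = 306.59 N
C = 88.0/8.8 = 10.0000; K_W = (4C−1)/(4C−4)+0.615/C = 1.1448
τ_max = K_W·8FD/(πd³) = 1.1448·100.82 = 115.42 MPa
τ_max > 76.5 MPa → exceeds allowable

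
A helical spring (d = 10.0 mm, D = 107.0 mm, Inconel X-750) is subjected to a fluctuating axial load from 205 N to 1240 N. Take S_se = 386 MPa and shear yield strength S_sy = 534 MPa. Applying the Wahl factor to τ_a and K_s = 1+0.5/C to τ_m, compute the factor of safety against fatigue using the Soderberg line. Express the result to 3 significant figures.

C = D/d = 107.0/10.0 = 10.7000; K_W = (4C−1)/(4C−4)+0.615/C = 1.1348; K_s = 1+0.5/C = 1.0467
F_a = (F_max−F_min)/2 = 517.5 N; F_m = (F_max+F_min)/2 = 722.5 N
τ_a = K_W·8F_aD/(πd³) = 1.1348 × 141 = 160.01 MPa
τ_m = K_s·8F_mD/(πd³) = 1.0467 × 196.86 = 206.06 MPa
Soderberg: 1/n_f = τ_a/S_se + τ_m/S_sy = 160.01/386 + 206.06/534 = 0.41454 + 0.38588 = 0.80042
n_f = 1/0.80042 = 1.249

1.25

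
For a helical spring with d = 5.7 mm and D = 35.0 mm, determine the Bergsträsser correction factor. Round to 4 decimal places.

1.2319

C = D/d = 35.0/5.7 = 6.1404
K_B = (4C+2)/(4C−3) = 26.561/21.561 = 1.2319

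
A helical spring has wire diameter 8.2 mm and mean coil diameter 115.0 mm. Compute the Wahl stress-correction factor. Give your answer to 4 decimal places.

C = D/d = 115.0/8.2 = 14.0244
K_W = (4C−1)/(4C−4) + 0.615/C = 55.098/52.098 + 0.0439 = 1.1014

1.1014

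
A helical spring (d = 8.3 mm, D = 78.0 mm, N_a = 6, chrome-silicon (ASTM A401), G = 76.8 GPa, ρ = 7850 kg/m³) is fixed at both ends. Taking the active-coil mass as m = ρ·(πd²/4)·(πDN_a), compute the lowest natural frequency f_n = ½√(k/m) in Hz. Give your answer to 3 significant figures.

80.0 Hz

k = Gd⁴/(8D³N_a) = (76.8×10³)(8.3⁴)/(8·78.0³·6) = 16.001 N/mm = 16001 N/m
Wire length L = πDN_a = π·78.0·6 = 1470.3 mm
m = ρ·(πd²/4)·L = 7850 × 54.106×10⁻⁶ m² × 1.4703 m = 0.62447 kg
f_n = ½√(k/m) = 0.5·√(16001/0.62447) = 0.5·√(25623) = 80.037 Hz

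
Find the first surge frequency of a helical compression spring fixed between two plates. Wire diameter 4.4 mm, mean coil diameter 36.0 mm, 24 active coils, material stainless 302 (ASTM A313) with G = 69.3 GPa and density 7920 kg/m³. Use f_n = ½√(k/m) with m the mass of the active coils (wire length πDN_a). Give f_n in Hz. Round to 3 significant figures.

k = Gd⁴/(8D³N_a) = (69.3×10³)(4.4⁴)/(8·36.0³·24) = 2.8996 N/mm = 2899.6 N/m
Wire length L = πDN_a = π·36.0·24 = 2714.3 mm
m = ρ·(πd²/4)·L = 7920 × 15.205×10⁻⁶ m² × 2.7143 m = 0.32688 kg
f_n = ½√(k/m) = 0.5·√(2899.6/0.32688) = 0.5·√(8870.6) = 47.092 Hz

47.1 Hz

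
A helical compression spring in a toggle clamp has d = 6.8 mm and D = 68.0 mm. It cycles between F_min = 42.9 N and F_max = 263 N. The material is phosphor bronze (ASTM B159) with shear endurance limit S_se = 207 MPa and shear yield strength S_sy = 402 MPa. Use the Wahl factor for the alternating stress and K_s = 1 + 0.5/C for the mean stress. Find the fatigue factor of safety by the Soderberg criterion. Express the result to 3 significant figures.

C = D/d = 68.0/6.8 = 10.0000; K_W = (4C−1)/(4C−4)+0.615/C = 1.1448; K_s = 1+0.5/C = 1.0500
F_a = (F_max−F_min)/2 = 110.05 N; F_m = (F_max+F_min)/2 = 152.95 N
τ_a = K_W·8F_aD/(πd³) = 1.1448 × 60.606 = 69.383 MPa
τ_m = K_s·8F_mD/(πd³) = 1.0500 × 84.231 = 88.443 MPa
Soderberg: 1/n_f = τ_a/S_se + τ_m/S_sy = 69.383/207 + 88.443/402 = 0.33518 + 0.22001 = 0.55519
n_f = 1/0.55519 = 1.801

1.80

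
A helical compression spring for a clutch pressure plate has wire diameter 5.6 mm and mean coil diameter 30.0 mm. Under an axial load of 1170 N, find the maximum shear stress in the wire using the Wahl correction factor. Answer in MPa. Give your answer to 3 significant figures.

655 MPa

Spring index C = D/d = 30.0/5.6 = 5.3571
K_W = (4C−1)/(4C−4) + 0.615/C = 20.429/17.429 + 0.1148 = 1.2869
τ₀ = 8FD/(πd³) = 8·1170·30.0/(π·5.6³) = 280800/551.71 = 508.96 MPa
τ_max = K·τ₀ = 1.2869 × 508.96 = 655 MPa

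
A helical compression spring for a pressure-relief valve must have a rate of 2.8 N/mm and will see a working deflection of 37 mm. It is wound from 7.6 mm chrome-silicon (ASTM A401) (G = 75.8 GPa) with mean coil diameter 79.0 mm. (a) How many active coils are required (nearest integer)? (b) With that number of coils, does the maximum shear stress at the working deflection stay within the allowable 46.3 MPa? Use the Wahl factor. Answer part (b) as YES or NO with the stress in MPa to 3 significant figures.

(a) 23 coils; (b) NO, τ_max = 53.8 MPa

N_a = Gd⁴/(8D³k) = (75.8×10³)(7.6⁴)/(8·79.0³·2.8) = 22.9 → N_a = 23
Actual rate k = Gd⁴/(8D³·23) = 2.7876 N/mm
Working load F = kδ = 2.7876·37 = 103.14 N
C = 79.0/7.6 = 10.3947; K_W = (4C−1)/(4C−4)+0.615/C = 1.1390
τ_max = K_W·8FD/(πd³) = 1.1390·47.266 = 53.836 MPa
τ_max > 46.3 MPa → exceeds allowable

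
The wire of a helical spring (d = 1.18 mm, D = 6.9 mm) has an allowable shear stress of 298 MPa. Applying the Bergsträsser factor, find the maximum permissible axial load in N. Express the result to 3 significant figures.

C = D/d = 6.9/1.18 = 5.8475
K_B = (4C+2)/(4C−3) = 25.390/20.390 = 1.2452
τ_max = K·8FD/(πd³) → F_max = τ_allow·πd³/(8DK)
F_max = 298·π·1.18³/(8·6.9·1.2452) = 1538.2/68.736 = 22.378 N

22.4 N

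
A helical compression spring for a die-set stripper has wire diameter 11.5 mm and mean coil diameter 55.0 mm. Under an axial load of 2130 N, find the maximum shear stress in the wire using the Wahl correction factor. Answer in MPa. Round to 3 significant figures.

Spring index C = D/d = 55.0/11.5 = 4.7826
K_W = (4C−1)/(4C−4) + 0.615/C = 18.130/15.130 + 0.1286 = 1.3269
τ₀ = 8FD/(πd³) = 8·2130·55.0/(π·11.5³) = 937200/4778 = 196.15 MPa
τ_max = K·τ₀ = 1.3269 × 196.15 = 260.27 MPa

260 MPa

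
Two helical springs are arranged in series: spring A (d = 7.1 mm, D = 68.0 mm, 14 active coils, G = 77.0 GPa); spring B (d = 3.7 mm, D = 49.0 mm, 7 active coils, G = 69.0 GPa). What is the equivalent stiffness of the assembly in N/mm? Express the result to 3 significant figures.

k_A = Gd⁴/(8D³N_a) = (77.0×10³)(7.1⁴)/(8·68.0³·14) = 5.5562 N/mm
k_B = Gd⁴/(8D³N_a) = (69.0×10³)(3.7⁴)/(8·49.0³·7) = 1.9628 N/mm
Series: 1/k_eq = 1/5.5562 + 1/1.9628 = 0.68945; k_eq = 1.4504 N/mm

1.45 N/mm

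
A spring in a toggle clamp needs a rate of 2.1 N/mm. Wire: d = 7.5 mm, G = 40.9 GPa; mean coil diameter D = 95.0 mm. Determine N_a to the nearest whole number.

9

N_a = Gd⁴/(8D³k) = (40.9×10³ × 7.5⁴)/(8 × 95.0³ × 2.1)
    = 1.2941e+08 / 1.44039e+07 = 8.984 → 9 coils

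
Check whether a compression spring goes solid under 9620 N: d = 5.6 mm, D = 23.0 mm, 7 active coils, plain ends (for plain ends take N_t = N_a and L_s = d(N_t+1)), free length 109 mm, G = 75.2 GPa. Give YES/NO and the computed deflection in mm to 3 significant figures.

k = Gd⁴/(8D³N_a) = (75.2×10³)(5.6⁴)/(8·23.0³·7) = 108.54 N/mm
N_t = 7; L_s = 5.6·8 = 44.8 mm; δ_solid = L₀ − L_s = 109 − 44.8 = 64.2 mm
δ = F/k = 9620/108.54 = 88.629 mm
δ ≥ δ_solid → spring goes solid

YES, δ = 88.6 mm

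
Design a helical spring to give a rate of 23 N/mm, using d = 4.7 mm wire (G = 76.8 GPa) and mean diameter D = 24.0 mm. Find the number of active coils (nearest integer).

15

N_a = Gd⁴/(8D³k) = (76.8×10³ × 4.7⁴)/(8 × 24.0³ × 23)
    = 3.7476e+07 / 2.54362e+06 = 14.73 → 15 coils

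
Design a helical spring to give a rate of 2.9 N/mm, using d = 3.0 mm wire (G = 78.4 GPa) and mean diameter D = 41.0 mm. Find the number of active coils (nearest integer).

4

N_a = Gd⁴/(8D³k) = (78.4×10³ × 3.0⁴)/(8 × 41.0³ × 2.9)
    = 6.3504e+06 / 1.59897e+06 = 3.972 → 4 coils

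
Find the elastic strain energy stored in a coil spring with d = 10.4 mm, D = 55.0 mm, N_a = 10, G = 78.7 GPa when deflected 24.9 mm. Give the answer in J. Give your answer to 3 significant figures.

k = Gd⁴/(8D³N_a) = (78.7×10³)(10.4⁴)/(8·55.0³·10) = 69.172 N/mm
U = ½kδ² = 0.5 × 69.172 × 24.9² = 21444 N·mm = 21.444 J

21.4 J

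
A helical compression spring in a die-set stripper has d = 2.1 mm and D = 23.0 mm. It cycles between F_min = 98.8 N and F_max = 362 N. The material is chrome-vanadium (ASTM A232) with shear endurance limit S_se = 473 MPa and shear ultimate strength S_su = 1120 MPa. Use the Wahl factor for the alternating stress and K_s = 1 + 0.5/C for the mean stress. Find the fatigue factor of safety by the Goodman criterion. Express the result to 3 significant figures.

0.298

C = D/d = 23.0/2.1 = 10.9524; K_W = (4C−1)/(4C−4)+0.615/C = 1.1315; K_s = 1+0.5/C = 1.0457
F_a = (F_max−F_min)/2 = 131.6 N; F_m = (F_max+F_min)/2 = 230.4 N
τ_a = K_W·8F_aD/(πd³) = 1.1315 × 832.27 = 941.73 MPa
τ_m = K_s·8F_mD/(πd³) = 1.0457 × 1457.1 = 1523.6 MPa
Goodman: 1/n_f = τ_a/S_se + τ_m/S_su = 941.73/473 + 1523.6/1120 = 1.99096 + 1.36038 = 3.3513
n_f = 1/3.3513 = 0.2984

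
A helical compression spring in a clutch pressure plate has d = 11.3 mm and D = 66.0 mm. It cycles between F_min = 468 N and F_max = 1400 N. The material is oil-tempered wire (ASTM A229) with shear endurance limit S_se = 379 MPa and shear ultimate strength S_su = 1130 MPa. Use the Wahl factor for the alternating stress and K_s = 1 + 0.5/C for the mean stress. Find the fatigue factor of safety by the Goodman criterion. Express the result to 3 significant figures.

C = D/d = 66.0/11.3 = 5.8407; K_W = (4C−1)/(4C−4)+0.615/C = 1.2602; K_s = 1+0.5/C = 1.0856
F_a = (F_max−F_min)/2 = 466 N; F_m = (F_max+F_min)/2 = 934 N
τ_a = K_W·8F_aD/(πd³) = 1.2602 × 54.279 = 68.405 MPa
τ_m = K_s·8F_mD/(πd³) = 1.0856 × 108.79 = 118.1 MPa
Goodman: 1/n_f = τ_a/S_se + τ_m/S_su = 68.405/379 + 118.1/1130 = 0.18049 + 0.10452 = 0.285
n_f = 1/0.285 = 3.509

3.51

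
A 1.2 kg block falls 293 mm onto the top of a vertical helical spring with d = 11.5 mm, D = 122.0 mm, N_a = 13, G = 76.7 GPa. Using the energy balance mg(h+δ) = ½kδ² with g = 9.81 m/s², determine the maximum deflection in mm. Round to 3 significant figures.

k = Gd⁴/(8D³N_a) = (76.7×10³)(11.5⁴)/(8·122.0³·13) = 7.1035 N/mm
W = mg = 1.2 × 9.81 = 11.772 N
½kδ² − Wδ − Wh = 0 → δ = (W + √(W² + 2kWh))/k
δ = (11.772 + √(138.58 + 49002.9))/7.1035 = (11.772 + 221.68)/7.1035 = 32.864 mm

32.9 mm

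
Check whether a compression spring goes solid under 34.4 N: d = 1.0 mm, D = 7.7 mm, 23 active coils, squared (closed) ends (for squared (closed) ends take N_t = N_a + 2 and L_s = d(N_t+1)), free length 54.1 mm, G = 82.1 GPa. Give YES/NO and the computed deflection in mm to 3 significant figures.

k = Gd⁴/(8D³N_a) = (82.1×10³)(1.0⁴)/(8·7.7³·23) = 0.97736 N/mm
N_t = 25; L_s = 1.0·26 = 26 mm; δ_solid = L₀ − L_s = 54.1 − 26 = 28.1 mm
δ = F/k = 34.4/0.97736 = 35.197 mm
δ ≥ δ_solid → spring goes solid

YES, δ = 35.2 mm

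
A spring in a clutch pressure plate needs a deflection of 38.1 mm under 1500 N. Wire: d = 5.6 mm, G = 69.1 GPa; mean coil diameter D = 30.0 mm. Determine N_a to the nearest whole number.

Required rate k = F/δ = 1500/38.1 = 39.37 N/mm
N_a = Gd⁴/(8D³k) = (69.1×10³ × 5.6⁴)/(8 × 30.0³ × 39.37)
    = 6.79564e+07 / 8.50394e+06 = 7.991 → 8 coils

8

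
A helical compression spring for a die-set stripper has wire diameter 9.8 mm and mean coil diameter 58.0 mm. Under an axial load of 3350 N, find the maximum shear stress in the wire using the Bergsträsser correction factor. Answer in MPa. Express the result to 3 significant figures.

653 MPa

Spring index C = D/d = 58.0/9.8 = 5.9184
K_B = (4C+2)/(4C−3) = 25.673/20.673 = 1.2419
τ₀ = 8FD/(πd³) = 8·3350·58.0/(π·9.8³) = 1.5544e+06/2956.8 = 525.7 MPa
τ_max = K·τ₀ = 1.2419 × 525.7 = 652.84 MPa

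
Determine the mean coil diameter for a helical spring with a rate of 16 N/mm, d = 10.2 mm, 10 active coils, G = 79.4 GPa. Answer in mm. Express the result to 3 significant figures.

87.6 mm

D = (Gd⁴/(8N_a·k))^(1/3) = (79.4×10³·10.2⁴/(8·10·16))^(1/3)
  = (671446)^(1/3) = 87.5663 mm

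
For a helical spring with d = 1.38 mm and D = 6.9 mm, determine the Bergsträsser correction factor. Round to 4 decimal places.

C = D/d = 6.9/1.38 = 5.0000
K_B = (4C+2)/(4C−3) = 22.000/17.000 = 1.2941

1.2941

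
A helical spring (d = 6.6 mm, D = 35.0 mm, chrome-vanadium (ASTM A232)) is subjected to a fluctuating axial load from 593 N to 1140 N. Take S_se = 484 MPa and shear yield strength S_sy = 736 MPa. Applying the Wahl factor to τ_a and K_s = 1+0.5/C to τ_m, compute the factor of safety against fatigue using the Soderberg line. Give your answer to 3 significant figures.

C = D/d = 35.0/6.6 = 5.3030; K_W = (4C−1)/(4C−4)+0.615/C = 1.2903; K_s = 1+0.5/C = 1.0943
F_a = (F_max−F_min)/2 = 273.5 N; F_m = (F_max+F_min)/2 = 866.5 N
τ_a = K_W·8F_aD/(πd³) = 1.2903 × 84.788 = 109.4 MPa
τ_m = K_s·8F_mD/(πd³) = 1.0943 × 268.62 = 293.95 MPa
Soderberg: 1/n_f = τ_a/S_se + τ_m/S_sy = 109.4/484 + 293.95/736 = 0.22603 + 0.39939 = 0.62542
n_f = 1/0.62542 = 1.599

1.60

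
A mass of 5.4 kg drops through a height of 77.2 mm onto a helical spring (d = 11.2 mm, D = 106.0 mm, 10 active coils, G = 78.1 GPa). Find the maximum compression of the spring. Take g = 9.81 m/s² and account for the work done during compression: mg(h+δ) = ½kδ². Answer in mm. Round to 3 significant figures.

29.6 mm

k = Gd⁴/(8D³N_a) = (78.1×10³)(11.2⁴)/(8·106.0³·10) = 12.898 N/mm
W = mg = 5.4 × 9.81 = 52.974 N
½kδ² − Wδ − Wh = 0 → δ = (W + √(W² + 2kWh))/k
δ = (52.974 + √(2806.2 + 105493))/12.898 = (52.974 + 329.09)/12.898 = 29.622 mm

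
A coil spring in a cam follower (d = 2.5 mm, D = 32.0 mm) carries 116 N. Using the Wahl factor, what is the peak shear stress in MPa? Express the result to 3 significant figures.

Spring index C = D/d = 32.0/2.5 = 12.8000
K_W = (4C−1)/(4C−4) + 0.615/C = 50.200/47.200 + 0.0480 = 1.1116
τ₀ = 8FD/(πd³) = 8·116·32.0/(π·2.5³) = 29696/49.087 = 604.96 MPa
τ_max = K·τ₀ = 1.1116 × 604.96 = 672.48 MPa

672 MPa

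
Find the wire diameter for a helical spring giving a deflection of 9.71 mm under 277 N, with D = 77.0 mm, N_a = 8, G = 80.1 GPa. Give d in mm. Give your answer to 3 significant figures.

Required rate k = F/δ = 277/9.71 = 28.527 N/mm
d = (8D³N_a·k / G)^(1/4) = (8·77.0³·8·28.527 / (80.1×10³))^0.25
  = (10406)^0.25 = 10.1000 mm

10.1 mm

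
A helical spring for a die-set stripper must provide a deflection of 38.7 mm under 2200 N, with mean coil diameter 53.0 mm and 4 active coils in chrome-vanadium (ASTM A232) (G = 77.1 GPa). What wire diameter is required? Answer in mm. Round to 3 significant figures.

7.70 mm

Required rate k = F/δ = 2200/38.7 = 56.848 N/mm
d = (8D³N_a·k / G)^(1/4) = (8·53.0³·4·56.848 / (77.1×10³))^0.25
  = (3512.7)^0.25 = 7.6985 mm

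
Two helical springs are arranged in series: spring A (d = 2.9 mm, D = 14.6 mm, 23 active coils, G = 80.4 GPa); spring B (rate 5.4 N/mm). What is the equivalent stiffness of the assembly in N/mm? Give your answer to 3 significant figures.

k_A = Gd⁴/(8D³N_a) = (80.4×10³)(2.9⁴)/(8·14.6³·23) = 9.9305 N/mm
Series: 1/k_eq = 1/9.9305 + 1/5.4 = 0.28588; k_eq = 3.4979 N/mm

3.50 N/mm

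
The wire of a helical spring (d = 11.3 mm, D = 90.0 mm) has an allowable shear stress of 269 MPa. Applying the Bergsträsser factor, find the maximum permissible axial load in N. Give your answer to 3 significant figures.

C = D/d = 90.0/11.3 = 7.9646
K_B = (4C+2)/(4C−3) = 33.858/28.858 = 1.1733
τ_max = K·8FD/(πd³) → F_max = τ_allow·πd³/(8DK)
F_max = 269·π·11.3³/(8·90.0·1.1733) = 1.2194e+06/844.75 = 1443.5 N

1440 N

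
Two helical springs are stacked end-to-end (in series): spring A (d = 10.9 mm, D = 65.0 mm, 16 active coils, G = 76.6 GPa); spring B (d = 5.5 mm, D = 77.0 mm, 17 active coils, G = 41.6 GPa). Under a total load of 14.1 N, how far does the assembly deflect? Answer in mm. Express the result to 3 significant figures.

k_A = Gd⁴/(8D³N_a) = (76.6×10³)(10.9⁴)/(8·65.0³·16) = 30.76 N/mm
k_B = Gd⁴/(8D³N_a) = (41.6×10³)(5.5⁴)/(8·77.0³·17) = 0.6131 N/mm
Series: 1/k_eq = 1/30.76 + 1/0.6131 = 1.6636; k_eq = 0.60112 N/mm
δ = F/k_eq = 14.1/0.60112 = 23.456 mm

23.5 mm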